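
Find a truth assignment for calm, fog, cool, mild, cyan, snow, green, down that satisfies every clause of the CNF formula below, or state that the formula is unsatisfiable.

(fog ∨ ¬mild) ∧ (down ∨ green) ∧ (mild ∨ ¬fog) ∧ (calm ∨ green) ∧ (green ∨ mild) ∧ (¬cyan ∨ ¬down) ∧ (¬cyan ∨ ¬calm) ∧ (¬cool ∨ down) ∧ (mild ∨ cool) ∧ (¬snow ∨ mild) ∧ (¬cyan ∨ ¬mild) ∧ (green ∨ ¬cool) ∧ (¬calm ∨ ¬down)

Try fog = True.
The clause (mild) is unit, so mild = True.
The clause (¬cyan) is unit, so cyan = False.
Try down = False.
The clause (green) is unit, so green = True.
The clause (¬cool) is unit, so cool = False.
All clauses hold; calm, snow can take either value.

calm: False; fog: True; cool: False; mild: True; cyan: False; snow: True; green: True; down: False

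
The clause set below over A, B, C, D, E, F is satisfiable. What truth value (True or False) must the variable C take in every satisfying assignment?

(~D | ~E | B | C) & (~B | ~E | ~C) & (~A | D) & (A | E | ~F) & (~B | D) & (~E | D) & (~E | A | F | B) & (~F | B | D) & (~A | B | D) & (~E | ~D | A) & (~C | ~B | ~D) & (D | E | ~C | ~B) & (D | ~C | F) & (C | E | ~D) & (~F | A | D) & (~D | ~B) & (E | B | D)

Suppose C = 0.
Branch on A: set A = 0.
Branch on E: set E = 1.
Unit clause (D) forces D = 1.
Now (~D) is unsatisfied and unit — conflict.
So E must be the other value — set E = 0.
Unit clause (~F) forces F = 0.
Unit clause (~D) forces D = 0.
Unit clause (~B) forces B = 0.
Now (B) is unsatisfied and unit — conflict.
Neither E = 1 nor E = 0 works.
So A must be the other value — set A = 1.
Unit clause (D) forces D = 1.
Unit clause (E) forces E = 1.
Unit clause (B) forces B = 1.
Now (~B) is unsatisfied and unit — conflict.
Neither A = 1 nor A = 0 works.
So every satisfying assignment has C = True.

True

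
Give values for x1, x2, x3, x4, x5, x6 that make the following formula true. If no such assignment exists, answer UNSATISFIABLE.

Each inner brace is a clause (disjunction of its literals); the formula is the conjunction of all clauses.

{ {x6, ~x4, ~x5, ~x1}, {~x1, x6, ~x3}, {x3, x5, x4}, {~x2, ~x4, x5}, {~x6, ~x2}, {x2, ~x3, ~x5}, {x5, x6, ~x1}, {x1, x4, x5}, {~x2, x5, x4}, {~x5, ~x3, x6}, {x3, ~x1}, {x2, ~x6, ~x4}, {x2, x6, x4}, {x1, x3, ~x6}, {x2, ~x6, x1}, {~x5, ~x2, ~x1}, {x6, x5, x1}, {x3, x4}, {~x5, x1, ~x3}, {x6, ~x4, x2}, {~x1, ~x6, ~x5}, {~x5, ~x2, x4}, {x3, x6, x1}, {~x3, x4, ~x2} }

Case x6 = 1:
The clause (~x2) is unit, so x2 = 0.
The clause (~x4) is unit, so x4 = 0.
The clause (x1) is unit, so x1 = 1.
The clause (x3) is unit, so x3 = 1.
The clause (~x5) is unit, so x5 = 0.
Every clause now holds.

x1 ↦ 1; x2 ↦ 0; x3 ↦ 1; x4 ↦ 0; x5 ↦ 0; x6 ↦ 1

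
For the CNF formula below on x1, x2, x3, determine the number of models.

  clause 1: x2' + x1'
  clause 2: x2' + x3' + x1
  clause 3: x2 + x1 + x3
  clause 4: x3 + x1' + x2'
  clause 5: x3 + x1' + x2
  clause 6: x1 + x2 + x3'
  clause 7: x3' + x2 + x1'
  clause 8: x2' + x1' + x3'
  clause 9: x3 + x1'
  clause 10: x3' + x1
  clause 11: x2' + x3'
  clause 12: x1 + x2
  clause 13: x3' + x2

There are 2^3 = 8 truth assignments over (x1, x2, x3).
Check each against the 13 clauses (columns in the order x1, x2, x3):
  F F F  ✗ fails (x2 + x1 + x3)
  F F T  ✗ fails (x1 + x2 + x3')
  F T F  ✓ satisfies all
  F T T  ✗ fails (x2' + x3' + x1)
  T F F  ✗ fails (x3 + x1' + x2)
  T F T  ✗ fails (x3' + x2 + x1')
  T T F  ✗ fails (x2' + x1')
  T T T  ✗ fails (x2' + x1')
1 of the 8 rows is a model.

1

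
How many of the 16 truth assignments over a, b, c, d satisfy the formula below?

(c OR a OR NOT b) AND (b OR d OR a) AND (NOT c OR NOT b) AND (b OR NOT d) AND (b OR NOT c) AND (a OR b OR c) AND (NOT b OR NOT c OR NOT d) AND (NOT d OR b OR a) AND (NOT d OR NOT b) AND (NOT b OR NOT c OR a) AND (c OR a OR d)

There are 2^4 = 16 truth assignments over (a, b, c, d).
Check each against the 11 clauses (columns in the order a, b, c, d):
  F F F F  ✗ fails (b OR d OR a)
  F F F T  ✗ fails (b OR NOT d)
  F F T F  ✗ fails (b OR d OR a)
  F F T T  ✗ fails (b OR NOT d)
  F T F F  ✗ fails (c OR a OR NOT b)
  F T F T  ✗ fails (c OR a OR NOT b)
  F T T F  ✗ fails (NOT c OR NOT b)
  F T T T  ✗ fails (NOT c OR NOT b)
  T F F F  ✓ satisfies all
  T F F T  ✗ fails (b OR NOT d)
  T F T F  ✗ fails (b OR NOT c)
  T F T T  ✗ fails (b OR NOT d)
  T T F F  ✓ satisfies all
  T T F T  ✗ fails (NOT d OR NOT b)
  T T T F  ✗ fails (NOT c OR NOT b)
  T T T T  ✗ fails (NOT c OR NOT b)
2 of the 16 rows are models.

2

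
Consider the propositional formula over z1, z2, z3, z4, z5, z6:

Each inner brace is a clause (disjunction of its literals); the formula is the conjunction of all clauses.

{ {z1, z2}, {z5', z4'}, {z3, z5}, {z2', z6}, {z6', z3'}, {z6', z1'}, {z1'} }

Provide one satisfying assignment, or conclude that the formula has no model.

(z1') alone gives z1 = 0.
(z2) alone gives z2 = 1.
(z6) alone gives z6 = 1.
(z3') alone gives z3 = 0.
(z5) alone gives z5 = 1.
(z4') alone gives z4 = 0.
This assignment satisfies each clause.

z1: 0,  z2: 1,  z3: 0,  z4: 0,  z5: 1,  z6: 1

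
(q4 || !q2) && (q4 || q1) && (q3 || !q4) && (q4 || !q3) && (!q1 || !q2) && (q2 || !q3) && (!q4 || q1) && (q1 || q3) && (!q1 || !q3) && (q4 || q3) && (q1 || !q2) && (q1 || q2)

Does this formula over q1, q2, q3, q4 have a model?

Unsatisfiable

Case q4 = true:
(q3) alone gives q3 = true.
(q2) alone gives q2 = true.
(!q1) alone gives q1 = false.
That conflicts with the unit clause (q1).
Undo q4 and try q4 = false.
(!q2) alone gives q2 = false.
(q1) alone gives q1 = true.
(!q3) alone gives q3 = false.
That conflicts with the unit clause (q3).
Neither q4 = true nor q4 = false works.
No assignment satisfies every clause.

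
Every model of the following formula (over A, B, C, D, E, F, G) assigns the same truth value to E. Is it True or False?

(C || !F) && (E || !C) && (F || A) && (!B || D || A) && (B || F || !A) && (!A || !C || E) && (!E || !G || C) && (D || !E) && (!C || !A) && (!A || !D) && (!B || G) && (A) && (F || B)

False

Suppose E = true.
The clause (D) is unit, so D = true.
The clause (!A) is unit, so A = false.
Now (A) is unsatisfied and unit — conflict.
So every satisfying assignment has E = False.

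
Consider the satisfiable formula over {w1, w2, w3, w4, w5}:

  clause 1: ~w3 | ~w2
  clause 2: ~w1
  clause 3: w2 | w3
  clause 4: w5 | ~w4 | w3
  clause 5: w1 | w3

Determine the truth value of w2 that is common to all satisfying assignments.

Suppose w2 = 1.
(~w3) alone gives w3 = 0.
(~w1) alone gives w1 = 0.
Now (w1) is unsatisfied and unit — conflict.
So every satisfying assignment has w2 = False.

False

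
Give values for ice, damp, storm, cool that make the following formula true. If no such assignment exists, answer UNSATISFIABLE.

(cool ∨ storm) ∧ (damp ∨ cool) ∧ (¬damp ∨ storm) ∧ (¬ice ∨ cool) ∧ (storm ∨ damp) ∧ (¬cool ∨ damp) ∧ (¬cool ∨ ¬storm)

Branch on cool: set cool = False.
The clause (storm) is unit, so storm = True.
The clause (damp) is unit, so damp = True.
The clause (¬ice) is unit, so ice = False.
Every clause now holds.

ice: False,  damp: True,  storm: True,  cool: False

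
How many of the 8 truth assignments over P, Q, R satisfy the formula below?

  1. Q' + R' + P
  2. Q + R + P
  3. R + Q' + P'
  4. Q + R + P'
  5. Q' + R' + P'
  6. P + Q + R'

2

There are 2^3 = 8 truth assignments over (P, Q, R).
Split on Q. With Q = 1, the clauses containing Q are satisfied and Q' drops from the rest; 1 of the 2^2 = 4 assignments to the other variables satisfy what remains.
With Q = 0, by the same count on the reduced clause set, 1 assignment works.
Total: 1 + 1 = 2.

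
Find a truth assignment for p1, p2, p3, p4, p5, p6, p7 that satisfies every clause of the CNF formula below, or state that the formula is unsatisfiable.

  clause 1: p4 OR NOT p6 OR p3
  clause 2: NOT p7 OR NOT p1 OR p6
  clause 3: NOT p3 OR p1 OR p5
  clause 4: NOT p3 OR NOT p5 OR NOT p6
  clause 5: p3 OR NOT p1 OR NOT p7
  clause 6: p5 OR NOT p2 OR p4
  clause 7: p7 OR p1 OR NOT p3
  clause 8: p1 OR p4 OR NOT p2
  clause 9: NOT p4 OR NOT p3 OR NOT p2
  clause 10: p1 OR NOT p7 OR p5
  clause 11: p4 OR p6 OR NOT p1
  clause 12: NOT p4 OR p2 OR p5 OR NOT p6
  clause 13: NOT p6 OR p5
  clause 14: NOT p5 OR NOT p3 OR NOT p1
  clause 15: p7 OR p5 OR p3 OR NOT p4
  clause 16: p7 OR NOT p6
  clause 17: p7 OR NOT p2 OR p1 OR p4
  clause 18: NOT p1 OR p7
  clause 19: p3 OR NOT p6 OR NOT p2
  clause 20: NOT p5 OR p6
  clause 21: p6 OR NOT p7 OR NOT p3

Suppose p6 = true.
From the singleton clause (p5), p5 = true.
From the singleton clause (NOT p3), p3 = false.
From the singleton clause (p4), p4 = true.
From the singleton clause (p7), p7 = true.
From the singleton clause (NOT p1), p1 = false.
From the singleton clause (NOT p2), p2 = false.
This assignment satisfies each clause.

p1=false, p2=false, p3=false, p4=true, p5=true, p6=true, p7=true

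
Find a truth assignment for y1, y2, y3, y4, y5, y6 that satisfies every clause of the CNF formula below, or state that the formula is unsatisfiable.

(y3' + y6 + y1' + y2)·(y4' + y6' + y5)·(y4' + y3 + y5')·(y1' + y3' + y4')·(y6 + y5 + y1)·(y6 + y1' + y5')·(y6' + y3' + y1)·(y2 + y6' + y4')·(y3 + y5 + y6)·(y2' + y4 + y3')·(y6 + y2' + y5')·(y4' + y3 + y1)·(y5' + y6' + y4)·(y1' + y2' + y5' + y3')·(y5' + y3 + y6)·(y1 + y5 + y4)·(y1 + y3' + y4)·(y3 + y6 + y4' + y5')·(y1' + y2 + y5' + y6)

Branch on y4: set y4 = 1.
Branch on y6: set y6 = 0.
Branch on y3: set y3 = 1.
From the singleton clause (y1'), y1 = 0.
From the singleton clause (y5), y5 = 1.
From the singleton clause (y2'), y2 = 0.
All clauses are satisfied.

y1=0,  y2=0,  y3=1,  y4=1,  y5=1,  y6=0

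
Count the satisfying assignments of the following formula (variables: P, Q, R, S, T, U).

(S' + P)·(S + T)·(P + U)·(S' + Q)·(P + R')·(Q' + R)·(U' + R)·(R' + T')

3

There are 2^6 = 64 truth assignments over (P, Q, R, S, T, U).
Split on U. With U = 1, the clauses containing U are satisfied and U' drops from the rest; 1 of the 2^5 = 32 assignments to the other variables satisfy what remains.
With U = 0, by the same count on the reduced clause set, 2 assignments work.
(One model: P=T, Q=F, R=F, S=F, T=T, U=F.)
Total: 1 + 2 = 3.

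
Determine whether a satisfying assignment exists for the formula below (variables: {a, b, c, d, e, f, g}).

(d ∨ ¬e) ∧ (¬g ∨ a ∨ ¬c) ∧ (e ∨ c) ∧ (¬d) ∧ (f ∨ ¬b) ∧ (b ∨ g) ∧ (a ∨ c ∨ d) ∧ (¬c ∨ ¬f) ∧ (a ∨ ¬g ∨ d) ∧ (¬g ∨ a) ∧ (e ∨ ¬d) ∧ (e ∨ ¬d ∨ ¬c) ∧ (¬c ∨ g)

Satisfiable

Unit clause (¬d) forces d = False.
Unit clause (¬e) forces e = False.
Unit clause (c) forces c = True.
Unit clause (¬f) forces f = False.
Unit clause (¬b) forces b = False.
Unit clause (g) forces g = True.
Unit clause (a) forces a = True.
Every clause now holds.
A satisfying assignment: a=True; b=False; c=True; d=False; e=False; f=False; g=True.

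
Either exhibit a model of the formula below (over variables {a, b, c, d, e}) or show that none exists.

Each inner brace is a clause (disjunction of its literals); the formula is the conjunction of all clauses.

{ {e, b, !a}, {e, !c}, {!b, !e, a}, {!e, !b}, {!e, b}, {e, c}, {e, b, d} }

UNSATISFIABLE

Suppose e = true.
Unit clause (!b) forces b = false.
But (b) is also a unit clause — contradiction.
Backtrack on e: now try e = false.
Unit clause (!c) forces c = false.
But (c) is also a unit clause — contradiction.
Either choice for e ends in contradiction.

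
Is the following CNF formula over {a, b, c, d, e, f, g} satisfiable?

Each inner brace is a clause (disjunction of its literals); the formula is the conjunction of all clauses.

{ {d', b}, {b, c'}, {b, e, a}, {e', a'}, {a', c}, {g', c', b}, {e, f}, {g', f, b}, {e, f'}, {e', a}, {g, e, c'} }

Unsatisfiable

Suppose d = 0.
Suppose b = 1.
Suppose e = 0.
The clause (f) is unit, so f = 1.
Now (f') is unsatisfied and unit — conflict.
That branch fails; take e = 1 instead.
The clause (a') is unit, so a = 0.
Now (a) is unsatisfied and unit — conflict.
Either choice for e ends in contradiction.
That branch fails; take b = 0 instead.
The clause (c') is unit, so c = 0.
The clause (a') is unit, so a = 0.
The clause (e) is unit, so e = 1.
Now (e') is unsatisfied and unit — conflict.
Either choice for b ends in contradiction.
That branch fails; take d = 1 instead.
The clause (b) is unit, so b = 1.
Suppose e = 0.
The clause (f) is unit, so f = 1.
Now (f') is unsatisfied and unit — conflict.
That branch fails; take e = 1 instead.
The clause (a') is unit, so a = 0.
Now (a) is unsatisfied and unit — conflict.
Either choice for e ends in contradiction.
Either choice for d ends in contradiction.
No assignment satisfies every clause.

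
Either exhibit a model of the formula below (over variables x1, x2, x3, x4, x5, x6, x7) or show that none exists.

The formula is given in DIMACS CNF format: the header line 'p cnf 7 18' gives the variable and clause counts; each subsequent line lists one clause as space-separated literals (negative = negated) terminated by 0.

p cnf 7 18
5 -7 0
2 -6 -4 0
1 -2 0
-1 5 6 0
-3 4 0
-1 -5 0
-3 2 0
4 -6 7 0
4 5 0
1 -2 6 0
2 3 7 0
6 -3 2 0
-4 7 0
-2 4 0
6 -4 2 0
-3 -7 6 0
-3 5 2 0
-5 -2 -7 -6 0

Try x5 = True.
Unit clause (¬x1) forces x1 = False.
Unit clause (¬x2) forces x2 = False.
Unit clause (¬x3) forces x3 = False.
Unit clause (x7) forces x7 = True.
Try x6 = True.
Unit clause (¬x4) forces x4 = False.
This assignment satisfies each clause.

x1 ↦ False,  x2 ↦ False,  x3 ↦ False,  x4 ↦ False,  x5 ↦ True,  x6 ↦ True,  x7 ↦ True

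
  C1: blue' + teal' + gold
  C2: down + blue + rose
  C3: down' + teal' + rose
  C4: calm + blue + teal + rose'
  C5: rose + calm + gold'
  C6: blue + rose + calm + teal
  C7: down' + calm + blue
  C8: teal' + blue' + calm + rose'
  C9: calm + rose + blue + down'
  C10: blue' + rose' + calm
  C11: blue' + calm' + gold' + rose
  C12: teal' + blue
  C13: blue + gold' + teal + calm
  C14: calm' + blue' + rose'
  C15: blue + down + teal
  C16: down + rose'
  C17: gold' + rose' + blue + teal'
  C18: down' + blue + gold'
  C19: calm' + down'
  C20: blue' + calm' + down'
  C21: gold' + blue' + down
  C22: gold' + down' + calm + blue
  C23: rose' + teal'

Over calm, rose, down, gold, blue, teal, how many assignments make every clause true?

3

There are 2^6 = 64 truth assignments over (calm, rose, down, gold, blue, teal).
Split on gold. With gold = 1, the clauses containing gold are satisfied and gold' drops from the rest; 0 of the 2^5 = 32 assignments to the other variables satisfy what remains.
With gold = 0, by the same count on the reduced clause set, 3 assignments work.
Total: 0 + 3 = 3.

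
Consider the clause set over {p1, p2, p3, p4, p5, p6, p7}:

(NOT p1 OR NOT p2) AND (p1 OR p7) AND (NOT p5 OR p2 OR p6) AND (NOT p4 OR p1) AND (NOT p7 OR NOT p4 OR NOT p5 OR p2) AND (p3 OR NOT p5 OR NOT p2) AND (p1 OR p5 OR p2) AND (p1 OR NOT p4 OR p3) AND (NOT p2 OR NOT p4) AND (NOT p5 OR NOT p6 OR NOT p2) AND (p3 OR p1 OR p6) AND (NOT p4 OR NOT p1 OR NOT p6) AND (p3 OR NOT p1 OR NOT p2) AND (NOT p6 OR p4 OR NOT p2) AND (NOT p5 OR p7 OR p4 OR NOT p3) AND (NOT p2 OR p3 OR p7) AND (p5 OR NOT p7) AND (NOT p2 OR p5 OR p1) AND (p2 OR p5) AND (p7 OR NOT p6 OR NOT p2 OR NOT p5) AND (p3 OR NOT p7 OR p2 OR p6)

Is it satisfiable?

Satisfiable

Branch on p1: set p1 = false.
The clause (p7) is unit, so p7 = true.
The clause (NOT p4) is unit, so p4 = false.
The clause (p5) is unit, so p5 = true.
Branch on p2: set p2 = true.
The clause (p3) is unit, so p3 = true.
The clause (NOT p6) is unit, so p6 = false.
All clauses are satisfied.
A satisfying assignment: p1=false, p2=true, p3=true, p4=false, p5=true, p6=false, p7=true.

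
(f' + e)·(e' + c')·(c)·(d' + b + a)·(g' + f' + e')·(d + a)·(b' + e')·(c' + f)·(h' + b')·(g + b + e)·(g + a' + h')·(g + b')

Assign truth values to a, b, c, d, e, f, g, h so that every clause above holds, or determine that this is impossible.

UNSATISFIABLE

From the singleton clause (c), c = 1.
From the singleton clause (e'), e = 0.
From the singleton clause (f'), f = 0.
Now (f) is unsatisfied and unit — conflict.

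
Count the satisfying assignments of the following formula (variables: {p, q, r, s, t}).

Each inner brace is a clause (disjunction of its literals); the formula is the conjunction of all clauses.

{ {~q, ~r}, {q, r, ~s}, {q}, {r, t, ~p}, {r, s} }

There are 2^5 = 32 truth assignments over (p, q, r, s, t).
Split on r. With r = 1, the clauses containing r are satisfied and ~r drops from the rest; 0 of the 2^4 = 16 assignments to the other variables satisfy what remains.
With r = 0, by the same count on the reduced clause set, 3 assignments work.
(One model: p=F, q=T, r=F, s=T, t=F.)
Total: 0 + 3 = 3.

3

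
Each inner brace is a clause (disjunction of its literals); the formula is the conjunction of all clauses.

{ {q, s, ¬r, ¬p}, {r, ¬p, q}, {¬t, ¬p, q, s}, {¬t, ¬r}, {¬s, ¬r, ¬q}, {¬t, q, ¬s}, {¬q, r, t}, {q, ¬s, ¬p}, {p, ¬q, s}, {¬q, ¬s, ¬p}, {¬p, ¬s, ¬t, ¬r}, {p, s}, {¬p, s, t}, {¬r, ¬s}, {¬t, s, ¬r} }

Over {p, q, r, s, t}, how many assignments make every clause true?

3

There are 2^5 = 32 truth assignments over (p, q, r, s, t).
Split on p. With p = True, the clauses containing p are satisfied and ¬p drops from the rest; 1 of the 2^4 = 16 assignments to the other variables satisfy what remains.
With p = False, by the same count on the reduced clause set, 2 assignments work.
(One model: p=F, q=F, r=F, s=T, t=F.)
Total: 1 + 2 = 3.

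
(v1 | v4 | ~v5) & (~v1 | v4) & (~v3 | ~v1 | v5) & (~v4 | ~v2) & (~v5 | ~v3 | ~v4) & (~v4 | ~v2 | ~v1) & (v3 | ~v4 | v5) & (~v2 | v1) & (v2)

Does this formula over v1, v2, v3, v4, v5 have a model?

No, unsatisfiable

Unit clause (v2) forces v2 = 1.
Unit clause (~v4) forces v4 = 0.
Unit clause (~v1) forces v1 = 0.
Now (v1) is unsatisfied and unit — conflict.
No assignment satisfies every clause.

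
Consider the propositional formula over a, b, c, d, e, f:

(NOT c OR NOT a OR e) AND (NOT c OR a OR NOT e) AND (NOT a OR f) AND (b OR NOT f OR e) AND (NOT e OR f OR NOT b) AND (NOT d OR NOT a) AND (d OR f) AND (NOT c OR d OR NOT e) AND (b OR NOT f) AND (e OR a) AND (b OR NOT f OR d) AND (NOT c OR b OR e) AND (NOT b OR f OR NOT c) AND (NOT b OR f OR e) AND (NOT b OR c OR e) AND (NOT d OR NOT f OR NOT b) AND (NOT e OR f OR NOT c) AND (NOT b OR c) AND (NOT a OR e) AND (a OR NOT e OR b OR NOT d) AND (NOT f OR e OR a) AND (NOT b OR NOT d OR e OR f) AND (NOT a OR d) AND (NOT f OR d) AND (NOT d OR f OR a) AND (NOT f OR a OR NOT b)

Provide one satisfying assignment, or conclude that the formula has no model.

Branch on a: set a = false.
From the singleton clause (e), e = true.
From the singleton clause (NOT c), c = false.
From the singleton clause (NOT b), b = false.
From the singleton clause (NOT f), f = false.
From the singleton clause (d), d = true.
Now (NOT d) is unsatisfied and unit — conflict.
So a must be the other value — set a = true.
From the singleton clause (f), f = true.
From the singleton clause (NOT d), d = false.
Now (d) is unsatisfied and unit — conflict.
Either choice for a ends in contradiction.

UNSATISFIABLE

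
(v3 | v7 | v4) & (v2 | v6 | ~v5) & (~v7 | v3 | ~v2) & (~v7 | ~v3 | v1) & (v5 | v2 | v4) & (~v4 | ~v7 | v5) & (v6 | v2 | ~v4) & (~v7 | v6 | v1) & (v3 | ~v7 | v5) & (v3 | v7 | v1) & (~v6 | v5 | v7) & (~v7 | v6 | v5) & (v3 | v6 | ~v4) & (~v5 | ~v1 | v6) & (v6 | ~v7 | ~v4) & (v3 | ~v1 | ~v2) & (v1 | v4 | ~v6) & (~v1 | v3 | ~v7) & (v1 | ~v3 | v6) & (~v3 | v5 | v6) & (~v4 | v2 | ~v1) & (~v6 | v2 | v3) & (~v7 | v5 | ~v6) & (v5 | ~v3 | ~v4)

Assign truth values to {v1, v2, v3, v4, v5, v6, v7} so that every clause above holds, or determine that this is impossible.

v1 ↦ 1; v2 ↦ 1; v3 ↦ 1; v4 ↦ 0; v5 ↦ 1; v6 ↦ 1; v7 ↦ 1

Try v3 = 1.
Try v7 = 1.
From the singleton clause (v1), v1 = 1.
Try v4 = 0.
Try v5 = 1.
From the singleton clause (v6), v6 = 1.
Every clause is now satisfied; v2 is unconstrained.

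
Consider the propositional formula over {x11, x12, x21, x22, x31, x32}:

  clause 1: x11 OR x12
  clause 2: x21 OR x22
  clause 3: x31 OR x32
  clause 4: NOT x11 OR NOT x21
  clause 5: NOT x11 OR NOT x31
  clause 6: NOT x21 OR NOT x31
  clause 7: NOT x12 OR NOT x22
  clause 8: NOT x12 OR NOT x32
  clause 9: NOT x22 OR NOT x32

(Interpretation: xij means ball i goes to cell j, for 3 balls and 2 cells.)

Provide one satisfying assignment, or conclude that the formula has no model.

UNSATISFIABLE

Suppose x11 = true.
(NOT x21) alone gives x21 = false.
(x22) alone gives x22 = true.
(NOT x31) alone gives x31 = false.
(x32) alone gives x32 = true.
But (NOT x32) is also a unit clause — contradiction.
That branch fails; take x11 = false instead.
(x12) alone gives x12 = true.
(NOT x22) alone gives x22 = false.
(x21) alone gives x21 = true.
(NOT x31) alone gives x31 = false.
(x32) alone gives x32 = true.
But (NOT x32) is also a unit clause — contradiction.
Neither x11 = true nor x11 = false works.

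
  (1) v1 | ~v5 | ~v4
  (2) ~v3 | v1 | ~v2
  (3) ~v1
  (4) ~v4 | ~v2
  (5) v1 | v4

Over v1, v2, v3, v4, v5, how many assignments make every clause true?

2

There are 2^5 = 32 truth assignments over (v1, v2, v3, v4, v5).
Split on v1. With v1 = 1, the clauses containing v1 are satisfied and ~v1 drops from the rest; 0 of the 2^4 = 16 assignments to the other variables satisfy what remains.
With v1 = 0, by the same count on the reduced clause set, 2 assignments work.
(One model: v1=F, v2=F, v3=F, v4=T, v5=F.)
Total: 0 + 2 = 2.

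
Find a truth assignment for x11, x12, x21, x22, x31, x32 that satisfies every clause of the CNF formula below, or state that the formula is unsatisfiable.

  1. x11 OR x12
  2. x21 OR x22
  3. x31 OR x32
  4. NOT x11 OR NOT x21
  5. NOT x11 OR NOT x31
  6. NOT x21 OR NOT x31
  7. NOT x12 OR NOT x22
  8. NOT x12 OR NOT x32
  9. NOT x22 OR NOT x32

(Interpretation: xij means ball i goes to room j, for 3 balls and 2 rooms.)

UNSATISFIABLE

Case x11 = true:
(NOT x21) alone gives x21 = false.
(x22) alone gives x22 = true.
(NOT x31) alone gives x31 = false.
(x32) alone gives x32 = true.
But (NOT x32) is also a unit clause — contradiction.
That branch fails; take x11 = false instead.
(x12) alone gives x12 = true.
(NOT x22) alone gives x22 = false.
(x21) alone gives x21 = true.
(NOT x31) alone gives x31 = false.
(x32) alone gives x32 = true.
But (NOT x32) is also a unit clause — contradiction.
Either choice for x11 ends in contradiction.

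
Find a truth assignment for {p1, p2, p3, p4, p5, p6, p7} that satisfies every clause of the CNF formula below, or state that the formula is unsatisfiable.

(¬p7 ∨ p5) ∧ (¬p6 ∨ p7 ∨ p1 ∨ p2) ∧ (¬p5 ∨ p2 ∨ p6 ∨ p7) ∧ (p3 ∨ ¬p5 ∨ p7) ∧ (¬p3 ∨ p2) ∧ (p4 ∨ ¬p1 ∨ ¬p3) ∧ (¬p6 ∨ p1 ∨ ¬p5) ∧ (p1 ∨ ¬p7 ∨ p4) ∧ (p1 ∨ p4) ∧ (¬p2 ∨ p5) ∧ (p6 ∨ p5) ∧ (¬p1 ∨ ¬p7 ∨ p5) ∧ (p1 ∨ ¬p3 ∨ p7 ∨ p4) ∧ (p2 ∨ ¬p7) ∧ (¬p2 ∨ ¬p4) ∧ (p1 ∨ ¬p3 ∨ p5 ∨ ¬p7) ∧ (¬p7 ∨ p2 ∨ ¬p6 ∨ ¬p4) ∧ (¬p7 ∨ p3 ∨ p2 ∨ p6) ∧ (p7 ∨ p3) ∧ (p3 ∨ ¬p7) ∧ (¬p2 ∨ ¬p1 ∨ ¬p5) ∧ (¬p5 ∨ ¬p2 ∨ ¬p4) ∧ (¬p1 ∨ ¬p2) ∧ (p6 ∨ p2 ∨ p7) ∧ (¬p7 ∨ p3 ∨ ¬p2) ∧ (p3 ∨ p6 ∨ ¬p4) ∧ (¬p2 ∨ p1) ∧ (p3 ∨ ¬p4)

UNSATISFIABLE

Suppose p7 = False.
Unit clause (p3) forces p3 = True.
Unit clause (p2) forces p2 = True.
Unit clause (p5) forces p5 = True.
Unit clause (¬p4) forces p4 = False.
Unit clause (¬p1) forces p1 = False.
But (p1) is also a unit clause — contradiction.
So p7 must be the other value — set p7 = True.
Unit clause (p5) forces p5 = True.
Unit clause (p2) forces p2 = True.
Unit clause (¬p4) forces p4 = False.
Unit clause (p1) forces p1 = True.
But (¬p1) is also a unit clause — contradiction.
Neither p7 = True nor p7 = False works.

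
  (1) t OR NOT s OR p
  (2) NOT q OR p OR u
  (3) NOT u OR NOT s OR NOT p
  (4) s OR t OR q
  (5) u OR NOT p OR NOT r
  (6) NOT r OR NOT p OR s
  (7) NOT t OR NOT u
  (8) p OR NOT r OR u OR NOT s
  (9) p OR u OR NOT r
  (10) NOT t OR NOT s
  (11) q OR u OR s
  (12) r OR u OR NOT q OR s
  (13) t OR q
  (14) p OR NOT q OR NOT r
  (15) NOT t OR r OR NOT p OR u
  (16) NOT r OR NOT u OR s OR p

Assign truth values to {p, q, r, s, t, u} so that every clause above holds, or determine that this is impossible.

Try t = false.
Unit clause (q) forces q = true.
Try s = true.
Unit clause (p) forces p = true.
Unit clause (NOT u) forces u = false.
Unit clause (NOT r) forces r = false.
All clauses are satisfied.

p ↦ true, q ↦ true, r ↦ false, s ↦ true, t ↦ false, u ↦ false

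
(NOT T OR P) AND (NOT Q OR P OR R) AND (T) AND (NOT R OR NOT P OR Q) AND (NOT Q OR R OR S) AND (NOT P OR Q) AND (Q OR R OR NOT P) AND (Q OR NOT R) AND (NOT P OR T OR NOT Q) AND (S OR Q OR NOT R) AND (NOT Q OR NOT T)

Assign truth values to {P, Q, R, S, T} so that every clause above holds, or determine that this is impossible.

Unit clause (T) forces T = true.
Unit clause (P) forces P = true.
Unit clause (Q) forces Q = true.
That conflicts with the unit clause (NOT Q).

UNSATISFIABLE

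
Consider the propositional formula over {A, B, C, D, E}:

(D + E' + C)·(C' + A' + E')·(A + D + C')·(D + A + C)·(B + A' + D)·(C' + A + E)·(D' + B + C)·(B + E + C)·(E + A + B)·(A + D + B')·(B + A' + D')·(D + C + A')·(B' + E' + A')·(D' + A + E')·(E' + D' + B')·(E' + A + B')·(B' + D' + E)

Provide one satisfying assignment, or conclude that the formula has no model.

A=1,  B=1,  C=1,  D=0,  E=0

Case D = 0:
Case E = 0:
Case A = 1:
From the singleton clause (B), B = 1.
From the singleton clause (C), C = 1.
Every clause now holds.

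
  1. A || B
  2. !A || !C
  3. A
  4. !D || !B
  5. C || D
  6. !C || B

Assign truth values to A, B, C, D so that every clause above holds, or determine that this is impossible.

From the singleton clause (A), A = true.
From the singleton clause (!C), C = false.
From the singleton clause (D), D = true.
From the singleton clause (!B), B = false.
All clauses are satisfied.

A ↦ true,  B ↦ false,  C ↦ false,  D ↦ true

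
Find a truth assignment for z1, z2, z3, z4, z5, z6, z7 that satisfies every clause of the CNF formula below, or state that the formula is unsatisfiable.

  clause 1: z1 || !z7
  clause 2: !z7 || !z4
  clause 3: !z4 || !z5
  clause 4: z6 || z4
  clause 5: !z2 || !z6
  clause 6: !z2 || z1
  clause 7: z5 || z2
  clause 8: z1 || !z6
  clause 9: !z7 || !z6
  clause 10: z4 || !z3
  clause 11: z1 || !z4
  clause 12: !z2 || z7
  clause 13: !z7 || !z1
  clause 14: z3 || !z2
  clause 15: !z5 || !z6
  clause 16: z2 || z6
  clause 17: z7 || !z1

Suppose z1 = true.
Unit clause (!z7) forces z7 = false.
But (z7) is also a unit clause — contradiction.
So z1 must be the other value — set z1 = false.
Unit clause (!z7) forces z7 = false.
Unit clause (!z2) forces z2 = false.
Unit clause (z5) forces z5 = true.
Unit clause (!z4) forces z4 = false.
Unit clause (z6) forces z6 = true.
But (!z6) is also a unit clause — contradiction.
Either choice for z1 ends in contradiction.

UNSATISFIABLE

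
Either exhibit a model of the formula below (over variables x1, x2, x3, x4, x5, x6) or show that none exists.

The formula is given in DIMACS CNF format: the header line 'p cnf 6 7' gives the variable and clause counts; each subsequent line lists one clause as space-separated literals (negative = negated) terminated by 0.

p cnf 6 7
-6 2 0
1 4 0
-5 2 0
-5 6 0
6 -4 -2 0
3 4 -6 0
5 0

x1: False,  x2: True,  x3: True,  x4: True,  x5: True,  x6: True

(x5) alone gives x5 = True.
(x2) alone gives x2 = True.
(x6) alone gives x6 = True.
Case x1 = False:
(x4) alone gives x4 = True.
Every clause is now satisfied; x3 is unconstrained.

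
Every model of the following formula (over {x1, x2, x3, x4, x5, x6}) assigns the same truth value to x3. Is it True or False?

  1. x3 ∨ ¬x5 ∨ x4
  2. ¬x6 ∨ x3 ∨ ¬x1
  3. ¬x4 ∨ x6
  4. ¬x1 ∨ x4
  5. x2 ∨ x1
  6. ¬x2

Suppose x3 = False.
The clause (¬x2) is unit, so x2 = False.
The clause (x1) is unit, so x1 = True.
The clause (¬x6) is unit, so x6 = False.
The clause (¬x4) is unit, so x4 = False.
Now (x4) is unsatisfied and unit — conflict.
So every satisfying assignment has x3 = True.

True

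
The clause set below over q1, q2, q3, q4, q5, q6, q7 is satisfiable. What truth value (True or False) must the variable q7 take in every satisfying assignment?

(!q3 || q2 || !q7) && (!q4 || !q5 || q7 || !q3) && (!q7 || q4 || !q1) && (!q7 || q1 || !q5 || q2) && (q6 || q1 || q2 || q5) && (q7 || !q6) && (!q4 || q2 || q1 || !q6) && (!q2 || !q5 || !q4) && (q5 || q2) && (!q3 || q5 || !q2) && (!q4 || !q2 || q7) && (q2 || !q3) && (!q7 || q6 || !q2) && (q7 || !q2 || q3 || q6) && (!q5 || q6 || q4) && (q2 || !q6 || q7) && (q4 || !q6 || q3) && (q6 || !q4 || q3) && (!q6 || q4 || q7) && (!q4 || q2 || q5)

Suppose q7 = false.
Unit clause (!q6) forces q6 = false.
Try q5 = true.
Unit clause (q4) forces q4 = true.
Unit clause (!q3) forces q3 = false.
But (q3) is also a unit clause — contradiction.
So q5 must be the other value — set q5 = false.
Unit clause (q2) forces q2 = true.
Unit clause (!q3) forces q3 = false.
But (q3) is also a unit clause — contradiction.
Either choice for q5 ends in contradiction.
So every satisfying assignment has q7 = True.

True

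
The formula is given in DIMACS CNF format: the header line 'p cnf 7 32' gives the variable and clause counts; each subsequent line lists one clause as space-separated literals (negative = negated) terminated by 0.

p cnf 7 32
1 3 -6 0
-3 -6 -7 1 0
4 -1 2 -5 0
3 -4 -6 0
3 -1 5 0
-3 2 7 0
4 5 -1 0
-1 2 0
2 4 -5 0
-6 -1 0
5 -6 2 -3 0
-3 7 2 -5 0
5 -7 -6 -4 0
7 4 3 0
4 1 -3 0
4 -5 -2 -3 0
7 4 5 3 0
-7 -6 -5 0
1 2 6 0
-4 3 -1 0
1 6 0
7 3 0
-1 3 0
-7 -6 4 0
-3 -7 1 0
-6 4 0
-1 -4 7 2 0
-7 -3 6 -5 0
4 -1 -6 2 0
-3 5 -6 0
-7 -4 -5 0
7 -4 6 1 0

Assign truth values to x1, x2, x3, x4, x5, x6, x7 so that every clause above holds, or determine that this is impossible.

x1=True,  x2=True,  x3=True,  x4=True,  x5=False,  x6=False,  x7=True

Try x1 = True.
(x2) alone gives x2 = True.
(¬x6) alone gives x6 = False.
(x3) alone gives x3 = True.
Try x4 = True.
Try x7 = True.
(¬x5) alone gives x5 = False.
This assignment satisfies each clause.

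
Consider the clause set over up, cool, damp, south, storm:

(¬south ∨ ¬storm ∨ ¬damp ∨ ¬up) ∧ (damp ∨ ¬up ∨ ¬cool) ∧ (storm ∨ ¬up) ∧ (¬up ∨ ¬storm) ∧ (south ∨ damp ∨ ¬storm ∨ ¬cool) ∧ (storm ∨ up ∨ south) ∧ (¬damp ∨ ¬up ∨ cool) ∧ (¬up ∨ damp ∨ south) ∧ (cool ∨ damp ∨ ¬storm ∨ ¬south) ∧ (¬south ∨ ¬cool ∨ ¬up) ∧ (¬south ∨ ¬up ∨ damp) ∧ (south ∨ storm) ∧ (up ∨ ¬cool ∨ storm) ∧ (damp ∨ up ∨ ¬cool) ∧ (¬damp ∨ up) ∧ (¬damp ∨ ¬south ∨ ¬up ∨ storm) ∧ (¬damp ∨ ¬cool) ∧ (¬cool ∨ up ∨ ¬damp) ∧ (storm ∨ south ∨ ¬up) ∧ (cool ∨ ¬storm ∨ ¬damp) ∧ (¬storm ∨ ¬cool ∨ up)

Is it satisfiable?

Yes

Suppose storm = False.
From the singleton clause (¬up), up = False.
From the singleton clause (south), south = True.
From the singleton clause (¬cool), cool = False.
From the singleton clause (¬damp), damp = False.
This assignment satisfies each clause.
A satisfying assignment: up: False, cool: False, damp: False, south: True, storm: False.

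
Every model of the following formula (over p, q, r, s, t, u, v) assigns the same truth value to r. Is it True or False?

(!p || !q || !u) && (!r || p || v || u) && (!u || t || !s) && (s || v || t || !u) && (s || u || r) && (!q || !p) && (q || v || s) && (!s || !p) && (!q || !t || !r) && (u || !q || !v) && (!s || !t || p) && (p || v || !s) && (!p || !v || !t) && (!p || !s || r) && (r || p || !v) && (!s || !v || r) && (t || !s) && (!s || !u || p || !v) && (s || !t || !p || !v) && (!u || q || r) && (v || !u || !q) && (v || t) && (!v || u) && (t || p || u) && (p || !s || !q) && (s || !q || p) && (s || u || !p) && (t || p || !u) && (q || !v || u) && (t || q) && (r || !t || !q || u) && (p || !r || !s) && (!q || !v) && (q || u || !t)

Suppose r = false.
Suppose s = true.
Unit clause (!p) forces p = false.
Unit clause (!t) forces t = false.
But (t) is also a unit clause — contradiction.
That branch fails; take s = false instead.
Unit clause (u) forces u = true.
Unit clause (q) forces q = true.
Unit clause (!p) forces p = false.
But (p) is also a unit clause — contradiction.
Either choice for s ends in contradiction.
So every satisfying assignment has r = True.

True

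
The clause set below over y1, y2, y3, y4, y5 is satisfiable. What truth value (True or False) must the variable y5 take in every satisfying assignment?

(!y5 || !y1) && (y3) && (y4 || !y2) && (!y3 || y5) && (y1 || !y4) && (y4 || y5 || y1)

True

Suppose y5 = false.
The clause (y3) is unit, so y3 = true.
But (!y3) is also a unit clause — contradiction.
So every satisfying assignment has y5 = True.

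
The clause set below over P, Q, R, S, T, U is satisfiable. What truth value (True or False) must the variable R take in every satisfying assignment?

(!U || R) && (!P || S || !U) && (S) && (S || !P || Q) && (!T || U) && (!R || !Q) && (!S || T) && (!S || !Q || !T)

Suppose R = false.
From the singleton clause (!U), U = false.
From the singleton clause (S), S = true.
From the singleton clause (!T), T = false.
But (T) is also a unit clause — contradiction.
So every satisfying assignment has R = True.

True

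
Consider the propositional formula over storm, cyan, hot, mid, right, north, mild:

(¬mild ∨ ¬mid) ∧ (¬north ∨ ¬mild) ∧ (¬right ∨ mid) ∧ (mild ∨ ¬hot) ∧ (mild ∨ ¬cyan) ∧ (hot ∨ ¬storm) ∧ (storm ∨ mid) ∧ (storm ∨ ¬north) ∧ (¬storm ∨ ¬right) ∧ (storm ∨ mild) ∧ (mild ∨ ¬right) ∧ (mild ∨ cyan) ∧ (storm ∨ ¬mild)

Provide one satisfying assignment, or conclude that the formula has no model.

Branch on mild: set mild = True.
(¬mid) alone gives mid = False.
(¬north) alone gives north = False.
(¬right) alone gives right = False.
(storm) alone gives storm = True.
(hot) alone gives hot = True.
Every clause is now satisfied; cyan is unconstrained.

storm=True,  cyan=True,  hot=True,  mid=False,  right=False,  north=False,  mild=True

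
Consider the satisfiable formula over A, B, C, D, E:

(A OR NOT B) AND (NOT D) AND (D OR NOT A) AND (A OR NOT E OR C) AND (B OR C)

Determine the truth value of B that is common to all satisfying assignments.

False

Suppose B = true.
From the singleton clause (A), A = true.
From the singleton clause (NOT D), D = false.
But (D) is also a unit clause — contradiction.
So every satisfying assignment has B = False.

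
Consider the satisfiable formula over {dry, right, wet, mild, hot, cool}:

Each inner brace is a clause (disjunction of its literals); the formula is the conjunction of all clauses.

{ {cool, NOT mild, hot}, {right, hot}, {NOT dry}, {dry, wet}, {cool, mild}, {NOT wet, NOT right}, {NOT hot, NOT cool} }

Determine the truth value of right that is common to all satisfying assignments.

Suppose right = true.
From the singleton clause (NOT dry), dry = false.
From the singleton clause (wet), wet = true.
Now (NOT wet) is unsatisfied and unit — conflict.
So every satisfying assignment has right = False.

False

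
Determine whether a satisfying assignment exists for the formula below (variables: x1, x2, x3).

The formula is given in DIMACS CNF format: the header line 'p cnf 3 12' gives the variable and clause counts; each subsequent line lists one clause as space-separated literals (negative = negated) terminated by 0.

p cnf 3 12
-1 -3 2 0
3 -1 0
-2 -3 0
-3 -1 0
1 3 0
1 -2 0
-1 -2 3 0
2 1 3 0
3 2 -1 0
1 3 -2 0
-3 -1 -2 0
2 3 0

Branch on x3: set x3 = True.
(¬x2) alone gives x2 = False.
(¬x1) alone gives x1 = False.
All clauses are satisfied.
A satisfying assignment: x1 ↦ False; x2 ↦ False; x3 ↦ True.

Yes, satisfiable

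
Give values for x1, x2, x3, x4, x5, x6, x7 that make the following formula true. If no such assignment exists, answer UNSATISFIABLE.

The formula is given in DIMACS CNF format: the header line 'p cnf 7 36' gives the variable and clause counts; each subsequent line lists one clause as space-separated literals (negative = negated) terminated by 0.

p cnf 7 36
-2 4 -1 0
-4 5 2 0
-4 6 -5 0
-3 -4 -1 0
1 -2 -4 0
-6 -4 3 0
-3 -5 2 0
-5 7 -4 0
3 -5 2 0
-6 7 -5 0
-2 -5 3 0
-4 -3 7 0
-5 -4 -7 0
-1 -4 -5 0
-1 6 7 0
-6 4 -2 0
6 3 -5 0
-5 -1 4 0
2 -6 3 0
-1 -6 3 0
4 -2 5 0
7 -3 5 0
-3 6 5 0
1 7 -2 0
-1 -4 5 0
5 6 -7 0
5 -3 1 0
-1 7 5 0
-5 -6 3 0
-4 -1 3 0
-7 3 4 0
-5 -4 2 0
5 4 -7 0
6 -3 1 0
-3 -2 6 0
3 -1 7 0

x1=False,  x2=False,  x3=False,  x4=False,  x5=False,  x6=False,  x7=False

Try x2 = False.
Try x4 = False.
Try x3 = False.
Unit clause (¬x5) forces x5 = False.
Unit clause (¬x6) forces x6 = False.
Unit clause (¬x7) forces x7 = False.
Unit clause (¬x1) forces x1 = False.
All clauses are satisfied.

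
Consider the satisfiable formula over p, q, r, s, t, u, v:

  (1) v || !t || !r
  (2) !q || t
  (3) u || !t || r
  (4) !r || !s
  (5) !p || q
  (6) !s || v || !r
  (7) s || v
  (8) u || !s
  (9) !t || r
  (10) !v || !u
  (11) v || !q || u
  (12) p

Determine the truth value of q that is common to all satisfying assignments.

Suppose q = false.
The clause (!p) is unit, so p = false.
That conflicts with the unit clause (p).
So every satisfying assignment has q = True.

True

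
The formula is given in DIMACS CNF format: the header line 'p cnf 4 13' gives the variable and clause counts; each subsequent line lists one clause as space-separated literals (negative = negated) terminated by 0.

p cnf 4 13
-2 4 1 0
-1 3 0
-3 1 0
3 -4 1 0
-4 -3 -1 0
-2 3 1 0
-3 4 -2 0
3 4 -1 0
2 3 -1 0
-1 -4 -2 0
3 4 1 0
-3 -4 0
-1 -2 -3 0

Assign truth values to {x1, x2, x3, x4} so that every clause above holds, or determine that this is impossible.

Suppose x1 = True.
From the singleton clause (x3), x3 = True.
From the singleton clause (¬x4), x4 = False.
From the singleton clause (¬x2), x2 = False.
This assignment satisfies each clause.

x1: True; x2: False; x3: True; x4: False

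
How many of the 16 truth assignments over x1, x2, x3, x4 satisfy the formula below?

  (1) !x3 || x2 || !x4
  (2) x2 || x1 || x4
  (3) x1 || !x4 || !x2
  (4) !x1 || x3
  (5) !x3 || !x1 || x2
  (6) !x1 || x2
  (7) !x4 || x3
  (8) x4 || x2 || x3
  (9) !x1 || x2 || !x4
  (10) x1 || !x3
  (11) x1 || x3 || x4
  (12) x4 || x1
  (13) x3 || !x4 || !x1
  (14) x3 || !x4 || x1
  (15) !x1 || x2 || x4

There are 2^4 = 16 truth assignments over (x1, x2, x3, x4).
Check each against the 15 clauses (columns in the order x1, x2, x3, x4):
  F F F F  ✗ fails (x2 || x1 || x4)
  F F F T  ✗ fails (!x4 || x3)
  F F T F  ✗ fails (x2 || x1 || x4)
  F F T T  ✗ fails (!x3 || x2 || !x4)
  F T F F  ✗ fails (x1 || x3 || x4)
  F T F T  ✗ fails (x1 || !x4 || !x2)
  F T T F  ✗ fails (x1 || !x3)
  F T T T  ✗ fails (x1 || !x4 || !x2)
  T F F F  ✗ fails (!x1 || x3)
  T F F T  ✗ fails (!x1 || x3)
  T F T F  ✗ fails (!x3 || !x1 || x2)
  T F T T  ✗ fails (!x3 || x2 || !x4)
  T T F F  ✗ fails (!x1 || x3)
  T T F T  ✗ fails (!x1 || x3)
  T T T F  ✓ satisfies all
  T T T T  ✓ satisfies all
2 of the 16 rows are models.

2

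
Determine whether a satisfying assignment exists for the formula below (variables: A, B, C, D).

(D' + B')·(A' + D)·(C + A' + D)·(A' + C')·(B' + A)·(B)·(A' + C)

Unit clause (B) forces B = 1.
Unit clause (D') forces D = 0.
Unit clause (A') forces A = 0.
Now (A) is unsatisfied and unit — conflict.
No assignment satisfies every clause.

No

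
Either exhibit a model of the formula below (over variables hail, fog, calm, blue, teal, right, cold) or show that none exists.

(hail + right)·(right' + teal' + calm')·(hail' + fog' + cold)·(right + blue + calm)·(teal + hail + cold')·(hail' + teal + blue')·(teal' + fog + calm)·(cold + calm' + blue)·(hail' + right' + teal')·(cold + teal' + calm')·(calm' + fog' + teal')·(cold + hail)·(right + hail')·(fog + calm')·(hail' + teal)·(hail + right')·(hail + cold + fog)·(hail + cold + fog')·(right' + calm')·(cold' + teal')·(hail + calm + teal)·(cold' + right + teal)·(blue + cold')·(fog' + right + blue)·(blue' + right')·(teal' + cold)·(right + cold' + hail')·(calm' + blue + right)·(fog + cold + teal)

UNSATISFIABLE

Branch on hail: set hail = 1.
Unit clause (right) forces right = 1.
Unit clause (teal') forces teal = 0.
That conflicts with the unit clause (teal).
That branch fails; take hail = 0 instead.
Unit clause (right) forces right = 1.
That conflicts with the unit clause (right').
Both values of hail lead to a conflict.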